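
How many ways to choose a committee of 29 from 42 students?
C(42,29) = 42!/(29!×13!) = 25518731280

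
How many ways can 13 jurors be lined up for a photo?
13! = 6227020800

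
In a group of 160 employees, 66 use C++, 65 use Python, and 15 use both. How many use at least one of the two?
|A∪B| = |A| + |B| - |A∩B| = 66 + 65 - 15 = 116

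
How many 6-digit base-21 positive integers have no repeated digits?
First digit: 20 choices (nonzero). Then descending: 20 × 20 × 19 × 18 × 17 × 16 = 37209600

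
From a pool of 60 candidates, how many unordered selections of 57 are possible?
C(60,57) = 60!/(57!×3!) = 34220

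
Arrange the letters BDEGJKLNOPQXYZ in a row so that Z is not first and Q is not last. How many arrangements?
By inclusion-exclusion: 14! - 2×(14-1)! + (14-2)! = 87178291200 - 12454041600 + 479001600 = 75203251200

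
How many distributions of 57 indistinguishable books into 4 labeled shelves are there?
C(57+4-1, 4-1) = C(60, 3) = 34220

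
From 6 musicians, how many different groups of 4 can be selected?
C(6,4) = 6!/(4!×2!) = 15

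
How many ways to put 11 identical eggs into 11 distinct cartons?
C(11+11-1, 11-1) = C(21, 10) = 352716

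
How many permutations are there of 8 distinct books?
8! = 40320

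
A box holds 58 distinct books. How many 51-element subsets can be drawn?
C(58,51) = 58!/(51!×7!) = 300674088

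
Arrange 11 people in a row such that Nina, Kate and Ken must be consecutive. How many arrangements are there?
Treat the 3 as one block: (11-3+1)! × 3! = 362880 × 6 = 2177280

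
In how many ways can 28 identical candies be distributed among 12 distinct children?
C(28+12-1, 12-1) = C(39, 11) = 1676056044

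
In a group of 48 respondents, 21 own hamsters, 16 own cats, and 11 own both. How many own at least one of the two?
|A∪B| = |A| + |B| - |A∩B| = 21 + 16 - 11 = 26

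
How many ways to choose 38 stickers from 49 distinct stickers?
C(49,38) = 49!/(38!×11!) = 29135916264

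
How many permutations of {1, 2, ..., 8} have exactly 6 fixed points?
Choose the 6 fixed points C(8,6) = 28, derange the rest: !2 = Σ_{j=0}^{2} (-1)^j·2!/j! = 2 - 2 + 1 = 1. Product = 28 × 1 = 28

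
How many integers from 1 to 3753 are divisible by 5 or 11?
⌊3753/5⌋ + ⌊3753/11⌋ - ⌊3753/55⌋ = 750 + 341 - 68 = 1023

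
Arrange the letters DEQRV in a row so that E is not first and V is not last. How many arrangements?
By inclusion-exclusion: 5! - 2×(5-1)! + (5-2)! = 120 - 48 + 6 = 78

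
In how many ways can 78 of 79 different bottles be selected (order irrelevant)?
C(79,78) = 79!/(78!×1!) = 79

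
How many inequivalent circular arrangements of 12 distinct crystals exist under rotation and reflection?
(12-1)!/2 = 39916800/2 = 19958400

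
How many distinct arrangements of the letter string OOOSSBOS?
8! / (4! × 3! × 1!) = 280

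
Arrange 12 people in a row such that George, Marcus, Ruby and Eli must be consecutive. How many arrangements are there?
Treat the 4 as one block: (12-4+1)! × 4! = 362880 × 24 = 8709120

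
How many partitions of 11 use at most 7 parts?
By conjugation, equals partitions of 11 into parts ≤ 7. Let r_j(i) = number of partitions of i into parts ≤ j, for i = 0..11. r_1(i) = 1 for all i; r_j(i) = r_{j-1}(i) + r_j(i-j). Rows j = 2..7: ≤2: 1 1 2 2 3 3 4 4 5 5 6 6; ≤3: 1 1 2 3 4 5 7 8 10 12 14 16; ≤4: 1 1 2 3 5 6 9 11 15 18 23 27; ≤5: 1 1 2 3 5 7 10 13 18 23 30 37; ≤6: 1 1 2 3 5 7 11 14 20 26 35 44; ≤7: 1 1 2 3 5 7 11 15 21 28 38 49. r_7(11) = 49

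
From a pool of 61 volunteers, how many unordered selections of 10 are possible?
C(61,10) = 61!/(10!×51!) = 90177170226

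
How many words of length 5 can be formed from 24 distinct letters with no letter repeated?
P(24,5) = 24!/(24-5)! = 5100480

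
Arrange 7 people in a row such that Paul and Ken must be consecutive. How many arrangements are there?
Treat the 2 as one block: (7-2+1)! × 2! = 720 × 2 = 1440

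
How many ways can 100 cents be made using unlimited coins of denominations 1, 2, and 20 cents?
Coefficient of x^100 in 1/(1-x^1) · 1/(1-x^2) · 1/(1-x^20). Case on j = number of 20-cent coins (j = 0..5); remainder r = 100 - 20j is made from {1,2} in ⌊r/2⌋+1 ways. r = 100, 80, 60, 40, 20, 0 → 51 + 41 + 31 + 21 + 11 + 1 = 156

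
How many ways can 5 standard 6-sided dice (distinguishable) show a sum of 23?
Coefficient of x^23 in (x + x² + ... + x^6)^5. By inclusion-exclusion on dice exceeding 6: Σ_j (-1)^j C(5,j)·C(23-1-6j, 4) = C(5,0)·C(22,4) - C(5,1)·C(16,4) + C(5,2)·C(10,4) - C(5,3)·C(4,4) = 1·7315 - 5·1820 + 10·210 - 10·1 = 305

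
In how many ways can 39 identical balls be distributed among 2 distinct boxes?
C(39+2-1, 2-1) = C(40, 1) = 40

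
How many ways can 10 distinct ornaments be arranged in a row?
10! = 3628800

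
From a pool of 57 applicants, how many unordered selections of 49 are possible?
C(57,49) = 57!/(49!×8!) = 1652411475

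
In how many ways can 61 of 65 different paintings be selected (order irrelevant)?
C(65,61) = 65!/(61!×4!) = 677040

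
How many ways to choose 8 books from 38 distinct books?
C(38,8) = 38!/(8!×30!) = 48903492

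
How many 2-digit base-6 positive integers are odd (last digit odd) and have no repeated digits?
Last∈{1,3,5}. Last=0: 0. Last nonzero: 3×4×P(4,0) = 12. Total = 12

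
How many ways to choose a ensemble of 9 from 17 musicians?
C(17,9) = 17!/(9!×8!) = 24310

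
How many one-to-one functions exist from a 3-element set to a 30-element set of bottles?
P(30,3) = 30!/(30-3)! = 24360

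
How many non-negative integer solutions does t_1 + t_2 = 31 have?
C(31+2-1, 2-1) = C(32, 1) = 32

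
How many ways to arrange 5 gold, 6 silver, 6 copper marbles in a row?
17! / (5! × 6! × 6!) = 5717712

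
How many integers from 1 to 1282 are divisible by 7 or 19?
⌊1282/7⌋ + ⌊1282/19⌋ - ⌊1282/133⌋ = 183 + 67 - 9 = 241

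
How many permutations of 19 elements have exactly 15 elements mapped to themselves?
Choose the 15 fixed points C(19,15) = 3876, derange the rest: !4 = Σ_{j=0}^{4} (-1)^j·4!/j! = 24 - 24 + 12 - 4 + 1 = 9. Product = 3876 × 9 = 34884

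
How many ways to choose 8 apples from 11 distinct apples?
C(11,8) = 11!/(8!×3!) = 165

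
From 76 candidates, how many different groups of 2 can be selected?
C(76,2) = 76!/(2!×74!) = 2850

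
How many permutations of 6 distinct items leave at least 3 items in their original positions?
Exactly j fixed points: C(6,j)·!(6-j); sum over j ≥ 3 (derangement numbers via !m = (m-1)·(!(m-1) + !(m-2)): !0..!3 = 1, 0, 1, 2). Σ_{j=3}^{6} C(6,j)·!(6-j) = C(6,3)·!3 + C(6,4)·!2 + C(6,5)·!1 + C(6,6)·!0 = 20·2 + 15·1 + 6·0 + 1·1 = 56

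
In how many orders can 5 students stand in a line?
5! = 120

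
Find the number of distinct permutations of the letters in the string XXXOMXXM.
8! / (1! × 2! × 5!) = 168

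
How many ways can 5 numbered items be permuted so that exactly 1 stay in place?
Choose the 1 fixed point C(5,1) = 5, derange the rest: !4 = Σ_{j=0}^{4} (-1)^j·4!/j! = 24 - 24 + 12 - 4 + 1 = 9. Product = 5 × 9 = 45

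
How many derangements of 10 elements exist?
!10 = Σ_{j=0}^{10} (-1)^j·10!/j! = 3628800 - 3628800 + 1814400 - 604800 + 151200 - 30240 + 5040 - 720 + 90 - 10 + 1 = 1334961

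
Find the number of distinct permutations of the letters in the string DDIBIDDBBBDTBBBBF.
17! / (8! × 2! × 1! × 5! × 1!) = 36756720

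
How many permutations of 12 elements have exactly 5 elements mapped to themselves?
Choose the 5 fixed points C(12,5) = 792, derange the rest: !7 = Σ_{j=0}^{7} (-1)^j·7!/j! = 5040 - 5040 + 2520 - 840 + 210 - 42 + 7 - 1 = 1854. Product = 792 × 1854 = 1468368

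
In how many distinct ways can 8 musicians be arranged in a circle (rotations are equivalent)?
Circular: fix one position, arrange the rest. (8-1)! = 5040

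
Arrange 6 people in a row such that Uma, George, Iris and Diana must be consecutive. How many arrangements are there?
Treat the 4 as one block: (6-4+1)! × 4! = 6 × 24 = 144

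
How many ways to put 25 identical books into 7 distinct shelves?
C(25+7-1, 7-1) = C(31, 6) = 736281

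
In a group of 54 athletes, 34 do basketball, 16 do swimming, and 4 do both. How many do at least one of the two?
|A∪B| = |A| + |B| - |A∩B| = 34 + 16 - 4 = 46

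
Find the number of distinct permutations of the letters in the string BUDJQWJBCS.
10! / (1! × 1! × 2! × 1! × 1! × 1! × 1! × 2!) = 907200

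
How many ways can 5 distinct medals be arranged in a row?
5! = 120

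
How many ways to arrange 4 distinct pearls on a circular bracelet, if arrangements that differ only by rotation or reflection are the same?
(4-1)!/2 = 6/2 = 3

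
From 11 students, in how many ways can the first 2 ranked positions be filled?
P(11,2) = 11!/(11-2)! = 110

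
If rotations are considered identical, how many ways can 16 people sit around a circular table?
Circular: fix one position, arrange the rest. (16-1)! = 1307674368000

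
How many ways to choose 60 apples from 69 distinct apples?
C(69,60) = 69!/(60!×9!) = 56672074888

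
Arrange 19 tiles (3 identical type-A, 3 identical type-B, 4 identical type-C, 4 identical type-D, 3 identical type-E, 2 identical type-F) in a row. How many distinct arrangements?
19! / (3! × 3! × 4! × 4! × 3! × 2!) = 488864376000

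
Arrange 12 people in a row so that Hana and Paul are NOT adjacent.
Total - adjacent = 12! - (12-1)!×2 = 479001600 - 79833600 = 399168000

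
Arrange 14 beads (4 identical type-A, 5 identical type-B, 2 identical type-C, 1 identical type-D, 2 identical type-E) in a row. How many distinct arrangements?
14! / (4! × 5! × 2! × 1! × 2!) = 7567560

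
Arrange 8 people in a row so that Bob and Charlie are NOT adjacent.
Total - adjacent = 8! - (8-1)!×2 = 40320 - 10080 = 30240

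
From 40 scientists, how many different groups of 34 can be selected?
C(40,34) = 40!/(34!×6!) = 3838380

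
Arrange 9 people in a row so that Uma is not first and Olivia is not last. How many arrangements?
By inclusion-exclusion: 9! - 2×(9-1)! + (9-2)! = 362880 - 80640 + 5040 = 287280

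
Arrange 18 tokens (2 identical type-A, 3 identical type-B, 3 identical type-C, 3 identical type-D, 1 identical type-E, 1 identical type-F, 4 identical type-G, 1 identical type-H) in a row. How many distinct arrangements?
18! / (2! × 3! × 3! × 3! × 1! × 1! × 4! × 1!) = 617512896000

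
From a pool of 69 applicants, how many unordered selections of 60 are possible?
C(69,60) = 69!/(60!×9!) = 56672074888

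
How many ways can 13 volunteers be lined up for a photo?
13! = 6227020800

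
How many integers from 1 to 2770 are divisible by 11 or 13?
⌊2770/11⌋ + ⌊2770/13⌋ - ⌊2770/143⌋ = 251 + 213 - 19 = 445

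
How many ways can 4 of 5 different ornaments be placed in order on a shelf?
P(5,4) = 5!/(5-4)! = 120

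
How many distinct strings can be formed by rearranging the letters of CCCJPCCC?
8! / (1! × 6! × 1!) = 56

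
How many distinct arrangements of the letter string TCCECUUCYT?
10! / (2! × 1! × 1! × 2! × 4!) = 37800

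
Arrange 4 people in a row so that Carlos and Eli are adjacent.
Treat as block: (4-1)! × 2! = 6 × 2 = 12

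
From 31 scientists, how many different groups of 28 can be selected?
C(31,28) = 31!/(28!×3!) = 4495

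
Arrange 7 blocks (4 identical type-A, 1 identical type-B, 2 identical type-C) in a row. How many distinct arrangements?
7! / (4! × 1! × 2!) = 105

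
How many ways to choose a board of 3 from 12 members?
C(12,3) = 12!/(3!×9!) = 220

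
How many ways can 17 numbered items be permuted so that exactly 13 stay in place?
Choose the 13 fixed points C(17,13) = 2380, derange the rest: !4 = Σ_{j=0}^{4} (-1)^j·4!/j! = 24 - 24 + 12 - 4 + 1 = 9. Product = 2380 × 9 = 21420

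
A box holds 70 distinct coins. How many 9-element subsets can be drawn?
C(70,9) = 70!/(9!×61!) = 65033528560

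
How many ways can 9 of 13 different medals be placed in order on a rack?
P(13,9) = 13!/(13-9)! = 259459200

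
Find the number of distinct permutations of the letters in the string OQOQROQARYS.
11! / (3! × 1! × 2! × 3! × 1! × 1!) = 554400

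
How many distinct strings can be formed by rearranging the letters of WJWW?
4! / (3! × 1!) = 4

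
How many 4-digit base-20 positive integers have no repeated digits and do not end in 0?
Last digit: 19 nonzero choices. First digit: 18 (nonzero, ≠last). Middle 2: P(18,2) = 306. Total = 104652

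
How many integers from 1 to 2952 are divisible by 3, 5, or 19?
⌊2952/3⌋+⌊2952/5⌋+⌊2952/19⌋ - ⌊2952/15⌋-⌊2952/57⌋-⌊2952/95⌋ + ⌊2952/285⌋ = 984+590+155 - 196-51-31 + 10 = 1461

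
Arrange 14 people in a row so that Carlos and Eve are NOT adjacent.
Total - adjacent = 14! - (14-1)!×2 = 87178291200 - 12454041600 = 74724249600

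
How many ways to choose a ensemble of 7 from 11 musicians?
C(11,7) = 11!/(7!×4!) = 330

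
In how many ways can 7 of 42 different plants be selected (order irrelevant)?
C(42,7) = 42!/(7!×35!) = 26978328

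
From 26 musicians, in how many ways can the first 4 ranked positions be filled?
P(26,4) = 26!/(26-4)! = 358800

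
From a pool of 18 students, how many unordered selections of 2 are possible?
C(18,2) = 18!/(2!×16!) = 153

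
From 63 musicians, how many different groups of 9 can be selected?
C(63,9) = 63!/(9!×54!) = 23667689815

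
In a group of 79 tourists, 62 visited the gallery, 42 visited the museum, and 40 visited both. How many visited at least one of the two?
|A∪B| = |A| + |B| - |A∩B| = 62 + 42 - 40 = 64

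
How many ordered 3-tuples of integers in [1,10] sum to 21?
Coefficient of x^21 in (x + x² + ... + x^10)^3. By inclusion-exclusion on dice exceeding 10: Σ_j (-1)^j C(3,j)·C(21-1-10j, 2) = C(3,0)·C(20,2) - C(3,1)·C(10,2) = 1·190 - 3·45 = 55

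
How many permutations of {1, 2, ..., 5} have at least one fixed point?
Complement of the derangements. !5 = Σ_{j=0}^{5} (-1)^j·5!/j! = 120 - 120 + 60 - 20 + 5 - 1 = 44. 5! - !5 = 120 - 44 = 76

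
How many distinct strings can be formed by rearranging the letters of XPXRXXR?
7! / (4! × 2! × 1!) = 105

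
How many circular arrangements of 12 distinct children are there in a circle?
Circular: fix one position, arrange the rest. (12-1)! = 39916800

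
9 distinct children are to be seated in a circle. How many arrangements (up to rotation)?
Circular: fix one position, arrange the rest. (9-1)! = 40320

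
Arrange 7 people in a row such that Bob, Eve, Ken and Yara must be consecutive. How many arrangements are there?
Treat the 4 as one block: (7-4+1)! × 4! = 24 × 24 = 576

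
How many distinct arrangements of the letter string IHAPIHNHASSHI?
13! / (3! × 4! × 1! × 2! × 1! × 2!) = 10810800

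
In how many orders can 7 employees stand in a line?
7! = 5040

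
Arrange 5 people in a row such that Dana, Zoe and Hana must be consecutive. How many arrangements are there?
Treat the 3 as one block: (5-3+1)! × 3! = 6 × 6 = 36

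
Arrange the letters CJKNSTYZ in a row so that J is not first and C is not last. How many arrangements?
By inclusion-exclusion: 8! - 2×(8-1)! + (8-2)! = 40320 - 10080 + 720 = 30960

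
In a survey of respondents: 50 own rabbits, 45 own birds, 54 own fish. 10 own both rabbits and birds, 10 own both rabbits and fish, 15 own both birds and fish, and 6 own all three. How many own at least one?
|A∪B∪C| = 50+45+54-10-10-15+6 = 120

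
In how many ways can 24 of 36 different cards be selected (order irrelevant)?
C(36,24) = 36!/(24!×12!) = 1251677700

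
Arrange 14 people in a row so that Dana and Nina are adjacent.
Treat as block: (14-1)! × 2! = 6227020800 × 2 = 12454041600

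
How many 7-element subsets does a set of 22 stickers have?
C(22,7) = 22!/(7!×15!) = 170544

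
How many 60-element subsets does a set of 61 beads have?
C(61,60) = 61!/(60!×1!) = 61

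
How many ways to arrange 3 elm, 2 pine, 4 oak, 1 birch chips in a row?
10! / (3! × 2! × 4! × 1!) = 12600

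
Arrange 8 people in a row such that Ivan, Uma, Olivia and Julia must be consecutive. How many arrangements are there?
Treat the 4 as one block: (8-4+1)! × 4! = 120 × 24 = 2880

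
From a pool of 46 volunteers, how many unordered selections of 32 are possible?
C(46,32) = 46!/(32!×14!) = 239877544005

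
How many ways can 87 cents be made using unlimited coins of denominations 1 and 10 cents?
Coefficient of x^87 in 1/(1-x^1) · 1/(1-x^10). Use j coins of 10 for j = 0..⌊87/10⌋ = 8, the rest in 1s: 8 + 1 = 9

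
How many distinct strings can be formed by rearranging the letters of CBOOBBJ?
7! / (1! × 2! × 3! × 1!) = 420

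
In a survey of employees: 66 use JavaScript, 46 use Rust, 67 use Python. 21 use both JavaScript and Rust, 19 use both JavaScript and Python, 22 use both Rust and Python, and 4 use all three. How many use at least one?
|A∪B∪C| = 66+46+67-21-19-22+4 = 121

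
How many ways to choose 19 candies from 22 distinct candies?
C(22,19) = 22!/(19!×3!) = 1540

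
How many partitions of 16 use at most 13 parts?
By conjugation, equals partitions of 16 into parts ≤ 13. Let r_j(i) = number of partitions of i into parts ≤ j, for i = 0..16. r_1(i) = 1 for all i; r_j(i) = r_{j-1}(i) + r_j(i-j). Rows j = 2..13: ≤2: 1 1 2 2 3 3 4 4 5 5 6 6 7 7 8 8 9; ≤3: 1 1 2 3 4 5 7 8 10 12 14 16 19 21 24 27 30; ≤4: 1 1 2 3 5 6 9 11 15 18 23 27 34 39 47 54 64; ≤5: 1 1 2 3 5 7 10 13 18 23 30 37 47 57 70 84 101; ≤6: 1 1 2 3 5 7 11 14 20 26 35 44 58 71 90 110 136; ≤7: 1 1 2 3 5 7 11 15 21 28 38 49 65 82 105 131 164; ≤8: 1 1 2 3 5 7 11 15 22 29 40 52 70 89 116 146 186; ≤9: 1 1 2 3 5 7 11 15 22 30 41 54 73 94 123 157 201; ≤10: 1 1 2 3 5 7 11 15 22 30 42 55 75 97 128 164 212; ≤11: 1 1 2 3 5 7 11 15 22 30 42 56 76 99 131 169 219; ≤12: 1 1 2 3 5 7 11 15 22 30 42 56 77 100 133 172 224; ≤13: 1 1 2 3 5 7 11 15 22 30 42 56 77 101 134 174 227. r_13(16) = 227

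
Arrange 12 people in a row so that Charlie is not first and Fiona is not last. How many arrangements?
By inclusion-exclusion: 12! - 2×(12-1)! + (12-2)! = 479001600 - 79833600 + 3628800 = 402796800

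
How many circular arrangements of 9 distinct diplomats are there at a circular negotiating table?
Circular: fix one position, arrange the rest. (9-1)! = 40320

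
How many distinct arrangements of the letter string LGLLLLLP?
8! / (1! × 1! × 6!) = 56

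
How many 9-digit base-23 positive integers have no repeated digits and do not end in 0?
Last digit: 22 nonzero choices. First digit: 21 (nonzero, ≠last). Middle 7: P(21,7) = 586051200. Total = 270755654400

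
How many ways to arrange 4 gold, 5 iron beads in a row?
9! / (4! × 5!) = 126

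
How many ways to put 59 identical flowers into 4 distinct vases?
C(59+4-1, 4-1) = C(62, 3) = 37820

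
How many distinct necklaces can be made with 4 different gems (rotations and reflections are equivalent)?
(4-1)!/2 = 6/2 = 3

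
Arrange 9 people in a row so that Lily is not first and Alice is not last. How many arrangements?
By inclusion-exclusion: 9! - 2×(9-1)! + (9-2)! = 362880 - 80640 + 5040 = 287280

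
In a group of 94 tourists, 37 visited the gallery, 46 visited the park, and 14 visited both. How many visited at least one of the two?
|A∪B| = |A| + |B| - |A∩B| = 37 + 46 - 14 = 69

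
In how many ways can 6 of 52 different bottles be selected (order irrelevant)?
C(52,6) = 52!/(6!×46!) = 20358520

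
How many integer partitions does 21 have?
Pentagonal recurrence p(n) = p(n-1) + p(n-2) - p(n-5) - p(n-7) + p(n-12) + p(n-15) - ... gives p(0..20) = 1, 1, 2, 3, 5, 7, 11, 15, 22, 30, 42, 56, 77, 101, 135, 176, 231, 297, 385, 490, 627. p(21) = p(20) + p(19) - p(16) - p(14) + p(9) + p(6) = 627 + 490 - 231 - 135 + 30 + 11 = 792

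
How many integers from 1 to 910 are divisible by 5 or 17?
⌊910/5⌋ + ⌊910/17⌋ - ⌊910/85⌋ = 182 + 53 - 10 = 225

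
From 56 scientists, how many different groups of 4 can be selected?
C(56,4) = 56!/(4!×52!) = 367290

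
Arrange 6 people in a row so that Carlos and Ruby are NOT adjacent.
Total - adjacent = 6! - (6-1)!×2 = 720 - 240 = 480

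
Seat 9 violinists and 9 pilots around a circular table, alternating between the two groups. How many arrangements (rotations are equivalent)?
Fix one of the violinists: (9-1)! ways for the remaining violinists, × 9! ways for the pilots = 40320 × 362880 = 14631321600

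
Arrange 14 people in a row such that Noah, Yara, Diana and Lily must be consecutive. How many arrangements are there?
Treat the 4 as one block: (14-4+1)! × 4! = 39916800 × 24 = 958003200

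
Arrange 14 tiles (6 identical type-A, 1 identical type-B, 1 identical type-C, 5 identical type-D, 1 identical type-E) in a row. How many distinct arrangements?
14! / (6! × 1! × 1! × 5! × 1!) = 1009008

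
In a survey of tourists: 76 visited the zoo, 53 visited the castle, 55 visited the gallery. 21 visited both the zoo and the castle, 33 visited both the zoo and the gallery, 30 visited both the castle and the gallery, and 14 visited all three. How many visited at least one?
|A∪B∪C| = 76+53+55-21-33-30+14 = 114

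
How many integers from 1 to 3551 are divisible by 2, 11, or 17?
⌊3551/2⌋+⌊3551/11⌋+⌊3551/17⌋ - ⌊3551/22⌋-⌊3551/34⌋-⌊3551/187⌋ + ⌊3551/374⌋ = 1775+322+208 - 161-104-18 + 9 = 2031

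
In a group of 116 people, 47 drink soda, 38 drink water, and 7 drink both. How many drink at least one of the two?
|A∪B| = |A| + |B| - |A∩B| = 47 + 38 - 7 = 78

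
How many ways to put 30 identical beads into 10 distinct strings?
C(30+10-1, 10-1) = C(39, 9) = 211915132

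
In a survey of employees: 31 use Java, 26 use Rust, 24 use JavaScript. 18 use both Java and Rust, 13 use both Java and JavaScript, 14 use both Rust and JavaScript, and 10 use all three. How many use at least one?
|A∪B∪C| = 31+26+24-18-13-14+10 = 46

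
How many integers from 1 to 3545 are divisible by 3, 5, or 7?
⌊3545/3⌋+⌊3545/5⌋+⌊3545/7⌋ - ⌊3545/15⌋-⌊3545/21⌋-⌊3545/35⌋ + ⌊3545/105⌋ = 1181+709+506 - 236-168-101 + 33 = 1924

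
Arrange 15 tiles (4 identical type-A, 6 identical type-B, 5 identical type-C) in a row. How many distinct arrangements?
15! / (4! × 6! × 5!) = 630630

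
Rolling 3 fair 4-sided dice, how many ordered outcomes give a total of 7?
Coefficient of x^7 in (x + x² + ... + x^4)^3. By inclusion-exclusion on dice exceeding 4: Σ_j (-1)^j C(3,j)·C(7-1-4j, 2) = C(3,0)·C(6,2) - C(3,1)·C(2,2) = 1·15 - 3·1 = 12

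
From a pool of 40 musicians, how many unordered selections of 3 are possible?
C(40,3) = 40!/(3!×37!) = 9880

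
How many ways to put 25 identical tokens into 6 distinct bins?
C(25+6-1, 6-1) = C(30, 5) = 142506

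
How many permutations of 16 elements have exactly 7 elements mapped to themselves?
Choose the 7 fixed points C(16,7) = 11440, derange the rest: !9 = Σ_{j=0}^{9} (-1)^j·9!/j! = 362880 - 362880 + 181440 - 60480 + 15120 - 3024 + 504 - 72 + 9 - 1 = 133496. Product = 11440 × 133496 = 1527194240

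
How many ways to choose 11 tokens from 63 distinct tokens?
C(63,11) = 63!/(11!×52!) = 615790256823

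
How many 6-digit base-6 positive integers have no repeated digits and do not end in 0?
Last digit: 5 nonzero choices. First digit: 4 (nonzero, ≠last). Middle 4: P(4,4) = 24. Total = 480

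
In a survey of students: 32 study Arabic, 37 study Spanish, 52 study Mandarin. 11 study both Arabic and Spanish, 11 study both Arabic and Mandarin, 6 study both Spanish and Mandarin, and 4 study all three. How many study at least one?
|A∪B∪C| = 32+37+52-11-11-6+4 = 97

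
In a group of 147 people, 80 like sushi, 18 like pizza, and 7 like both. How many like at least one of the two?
|A∪B| = |A| + |B| - |A∩B| = 80 + 18 - 7 = 91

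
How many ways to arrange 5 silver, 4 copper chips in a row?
9! / (5! × 4!) = 126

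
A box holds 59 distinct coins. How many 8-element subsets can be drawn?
C(59,8) = 59!/(8!×51!) = 2217471399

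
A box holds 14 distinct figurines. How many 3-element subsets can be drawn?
C(14,3) = 14!/(3!×11!) = 364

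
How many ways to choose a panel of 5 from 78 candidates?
C(78,5) = 78!/(5!×73!) = 21111090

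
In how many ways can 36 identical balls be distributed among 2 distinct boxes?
C(36+2-1, 2-1) = C(37, 1) = 37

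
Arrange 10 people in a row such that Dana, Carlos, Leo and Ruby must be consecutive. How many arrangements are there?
Treat the 4 as one block: (10-4+1)! × 4! = 5040 × 24 = 120960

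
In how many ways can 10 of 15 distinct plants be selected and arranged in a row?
P(15,10) = 15!/(15-10)! = 10897286400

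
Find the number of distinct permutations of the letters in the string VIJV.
4! / (1! × 1! × 2!) = 12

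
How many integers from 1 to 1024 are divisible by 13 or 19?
⌊1024/13⌋ + ⌊1024/19⌋ - ⌊1024/247⌋ = 78 + 53 - 4 = 127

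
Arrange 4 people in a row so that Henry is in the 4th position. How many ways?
Fix one position: (4-1)! = 6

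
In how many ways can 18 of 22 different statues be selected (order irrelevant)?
C(22,18) = 22!/(18!×4!) = 7315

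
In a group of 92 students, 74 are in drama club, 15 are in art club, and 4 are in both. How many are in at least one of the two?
|A∪B| = |A| + |B| - |A∩B| = 74 + 15 - 4 = 85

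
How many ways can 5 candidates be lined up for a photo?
5! = 120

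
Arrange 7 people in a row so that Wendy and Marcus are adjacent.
Treat as block: (7-1)! × 2! = 720 × 2 = 1440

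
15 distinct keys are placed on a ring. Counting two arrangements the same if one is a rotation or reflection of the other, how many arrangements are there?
(15-1)!/2 = 87178291200/2 = 43589145600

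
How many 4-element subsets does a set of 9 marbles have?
C(9,4) = 9!/(4!×5!) = 126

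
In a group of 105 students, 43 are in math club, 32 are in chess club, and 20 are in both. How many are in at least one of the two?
|A∪B| = |A| + |B| - |A∩B| = 43 + 32 - 20 = 55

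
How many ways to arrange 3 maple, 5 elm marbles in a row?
8! / (3! × 5!) = 56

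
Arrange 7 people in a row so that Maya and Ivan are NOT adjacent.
Total - adjacent = 7! - (7-1)!×2 = 5040 - 1440 = 3600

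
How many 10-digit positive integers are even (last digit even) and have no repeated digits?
Last∈{0,2,4,6,8}. Last=0: 362880. Last nonzero: 4×8×P(8,8) = 1290240. Total = 1653120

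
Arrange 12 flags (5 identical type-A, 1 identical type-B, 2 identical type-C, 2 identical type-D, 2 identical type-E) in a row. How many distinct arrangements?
12! / (5! × 1! × 2! × 2! × 2!) = 498960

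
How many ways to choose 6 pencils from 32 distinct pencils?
C(32,6) = 32!/(6!×26!) = 906192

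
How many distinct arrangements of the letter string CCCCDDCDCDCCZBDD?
16! / (1! × 1! × 8! × 6!) = 720720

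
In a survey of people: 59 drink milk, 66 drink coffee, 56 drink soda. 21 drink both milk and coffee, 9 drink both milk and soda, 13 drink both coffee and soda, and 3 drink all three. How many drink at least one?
|A∪B∪C| = 59+66+56-21-9-13+3 = 141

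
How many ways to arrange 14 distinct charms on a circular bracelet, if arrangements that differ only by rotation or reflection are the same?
(14-1)!/2 = 6227020800/2 = 3113510400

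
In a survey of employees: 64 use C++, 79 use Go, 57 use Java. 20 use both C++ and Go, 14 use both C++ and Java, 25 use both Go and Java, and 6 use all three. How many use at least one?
|A∪B∪C| = 64+79+57-20-14-25+6 = 147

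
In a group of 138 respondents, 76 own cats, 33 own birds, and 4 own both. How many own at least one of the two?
|A∪B| = |A| + |B| - |A∩B| = 76 + 33 - 4 = 105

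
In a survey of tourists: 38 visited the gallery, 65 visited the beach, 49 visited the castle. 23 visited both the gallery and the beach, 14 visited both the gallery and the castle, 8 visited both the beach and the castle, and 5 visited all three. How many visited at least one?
|A∪B∪C| = 38+65+49-23-14-8+5 = 112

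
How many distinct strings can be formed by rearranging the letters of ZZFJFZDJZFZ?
11! / (5! × 3! × 1! × 2!) = 27720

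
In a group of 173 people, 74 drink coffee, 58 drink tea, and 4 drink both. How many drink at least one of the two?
|A∪B| = |A| + |B| - |A∩B| = 74 + 58 - 4 = 128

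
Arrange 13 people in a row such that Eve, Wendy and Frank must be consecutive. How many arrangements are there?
Treat the 3 as one block: (13-3+1)! × 3! = 39916800 × 6 = 239500800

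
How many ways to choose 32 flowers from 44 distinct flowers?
C(44,32) = 44!/(32!×12!) = 21090682613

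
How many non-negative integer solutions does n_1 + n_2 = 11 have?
C(11+2-1, 2-1) = C(12, 1) = 12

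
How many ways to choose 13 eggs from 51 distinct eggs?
C(51,13) = 51!/(13!×38!) = 476260169700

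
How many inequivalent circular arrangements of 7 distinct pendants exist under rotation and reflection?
(7-1)!/2 = 720/2 = 360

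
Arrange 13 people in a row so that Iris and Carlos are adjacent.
Treat as block: (13-1)! × 2! = 479001600 × 2 = 958003200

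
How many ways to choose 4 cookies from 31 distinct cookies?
C(31,4) = 31!/(4!×27!) = 31465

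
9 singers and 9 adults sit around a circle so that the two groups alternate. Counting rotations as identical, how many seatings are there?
Fix one of the singers: (9-1)! ways for the remaining singers, × 9! ways for the adults = 40320 × 362880 = 14631321600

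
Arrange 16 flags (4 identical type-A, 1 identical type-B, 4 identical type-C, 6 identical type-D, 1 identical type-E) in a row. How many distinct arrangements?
16! / (4! × 1! × 4! × 6! × 1!) = 50450400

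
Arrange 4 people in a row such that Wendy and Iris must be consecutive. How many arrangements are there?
Treat the 2 as one block: (4-2+1)! × 2! = 6 × 2 = 12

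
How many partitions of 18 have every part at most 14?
Let r_j(i) = number of partitions of i into parts ≤ j, for i = 0..18. r_1(i) = 1 for all i; r_j(i) = r_{j-1}(i) + r_j(i-j). Rows j = 2..14: ≤2: 1 1 2 2 3 3 4 4 5 5 6 6 7 7 8 8 9 9 10; ≤3: 1 1 2 3 4 5 7 8 10 12 14 16 19 21 24 27 30 33 37; ≤4: 1 1 2 3 5 6 9 11 15 18 23 27 34 39 47 54 64 72 84; ≤5: 1 1 2 3 5 7 10 13 18 23 30 37 47 57 70 84 101 119 141; ≤6: 1 1 2 3 5 7 11 14 20 26 35 44 58 71 90 110 136 163 199; ≤7: 1 1 2 3 5 7 11 15 21 28 38 49 65 82 105 131 164 201 248; ≤8: 1 1 2 3 5 7 11 15 22 29 40 52 70 89 116 146 186 230 288; ≤9: 1 1 2 3 5 7 11 15 22 30 41 54 73 94 123 157 201 252 318; ≤10: 1 1 2 3 5 7 11 15 22 30 42 55 75 97 128 164 212 267 340; ≤11: 1 1 2 3 5 7 11 15 22 30 42 56 76 99 131 169 219 278 355; ≤12: 1 1 2 3 5 7 11 15 22 30 42 56 77 100 133 172 224 285 366; ≤13: 1 1 2 3 5 7 11 15 22 30 42 56 77 101 134 174 227 290 373; ≤14: 1 1 2 3 5 7 11 15 22 30 42 56 77 101 135 175 229 293 378. r_14(18) = 378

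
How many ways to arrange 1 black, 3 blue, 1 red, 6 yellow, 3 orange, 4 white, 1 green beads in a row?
19! / (1! × 3! × 1! × 6! × 3! × 4! × 1!) = 195545750400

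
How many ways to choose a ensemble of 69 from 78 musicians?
C(78,69) = 78!/(69!×9!) = 182364632450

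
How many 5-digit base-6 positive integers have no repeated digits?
First digit: 5 choices (nonzero). Then descending: 5 × 5 × 4 × 3 × 2 = 600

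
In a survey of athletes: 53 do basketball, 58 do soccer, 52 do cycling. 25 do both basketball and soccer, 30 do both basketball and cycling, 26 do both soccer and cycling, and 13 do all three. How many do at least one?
|A∪B∪C| = 53+58+52-25-30-26+13 = 95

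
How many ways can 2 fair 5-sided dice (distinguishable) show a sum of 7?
Coefficient of x^7 in (x + x² + ... + x^5)^2. By inclusion-exclusion on dice exceeding 5: Σ_j (-1)^j C(2,j)·C(7-1-5j, 1) = C(2,0)·C(6,1) - C(2,1)·C(1,1) = 1·6 - 2·1 = 4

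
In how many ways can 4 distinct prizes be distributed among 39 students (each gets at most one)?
P(39,4) = 39!/(39-4)! = 1974024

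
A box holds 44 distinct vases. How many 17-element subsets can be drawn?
C(44,17) = 44!/(17!×27!) = 686353797976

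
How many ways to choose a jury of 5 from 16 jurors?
C(16,5) = 16!/(5!×11!) = 4368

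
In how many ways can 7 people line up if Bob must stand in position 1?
Fix one position: (7-1)! = 720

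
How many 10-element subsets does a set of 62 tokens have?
C(62,10) = 62!/(10!×52!) = 107518933731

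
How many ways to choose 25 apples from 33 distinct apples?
C(33,25) = 33!/(25!×8!) = 13884156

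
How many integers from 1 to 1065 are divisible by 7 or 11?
⌊1065/7⌋ + ⌊1065/11⌋ - ⌊1065/77⌋ = 152 + 96 - 13 = 235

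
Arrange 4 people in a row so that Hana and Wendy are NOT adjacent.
Total - adjacent = 4! - (4-1)!×2 = 24 - 12 = 12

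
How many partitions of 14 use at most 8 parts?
By conjugation, equals partitions of 14 into parts ≤ 8. Let r_j(i) = number of partitions of i into parts ≤ j, for i = 0..14. r_1(i) = 1 for all i; r_j(i) = r_{j-1}(i) + r_j(i-j). Rows j = 2..8: ≤2: 1 1 2 2 3 3 4 4 5 5 6 6 7 7 8; ≤3: 1 1 2 3 4 5 7 8 10 12 14 16 19 21 24; ≤4: 1 1 2 3 5 6 9 11 15 18 23 27 34 39 47; ≤5: 1 1 2 3 5 7 10 13 18 23 30 37 47 57 70; ≤6: 1 1 2 3 5 7 11 14 20 26 35 44 58 71 90; ≤7: 1 1 2 3 5 7 11 15 21 28 38 49 65 82 105; ≤8: 1 1 2 3 5 7 11 15 22 29 40 52 70 89 116. r_8(14) = 116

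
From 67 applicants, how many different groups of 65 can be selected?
C(67,65) = 67!/(65!×2!) = 2211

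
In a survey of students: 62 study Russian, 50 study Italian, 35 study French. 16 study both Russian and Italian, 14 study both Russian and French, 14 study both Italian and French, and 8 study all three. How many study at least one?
|A∪B∪C| = 62+50+35-16-14-14+8 = 111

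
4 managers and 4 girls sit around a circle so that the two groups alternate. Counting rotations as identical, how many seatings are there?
Fix one of the managers: (4-1)! ways for the remaining managers, × 4! ways for the girls = 6 × 24 = 144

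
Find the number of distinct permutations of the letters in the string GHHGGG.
6! / (4! × 2!) = 15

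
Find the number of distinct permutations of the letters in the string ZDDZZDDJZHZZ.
12! / (6! × 1! × 4! × 1!) = 27720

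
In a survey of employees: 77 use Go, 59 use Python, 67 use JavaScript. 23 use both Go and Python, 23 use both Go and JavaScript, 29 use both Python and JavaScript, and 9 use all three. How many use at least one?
|A∪B∪C| = 77+59+67-23-23-29+9 = 137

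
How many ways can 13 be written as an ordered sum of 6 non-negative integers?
C(13+6-1, 6-1) = C(18, 5) = 8568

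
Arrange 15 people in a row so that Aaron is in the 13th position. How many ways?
Fix one position: (15-1)! = 87178291200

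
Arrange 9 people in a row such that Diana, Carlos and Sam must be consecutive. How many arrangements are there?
Treat the 3 as one block: (9-3+1)! × 3! = 5040 × 6 = 30240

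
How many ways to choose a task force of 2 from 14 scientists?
C(14,2) = 14!/(2!×12!) = 91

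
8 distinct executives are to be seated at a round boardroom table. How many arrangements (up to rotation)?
Circular: fix one position, arrange the rest. (8-1)! = 5040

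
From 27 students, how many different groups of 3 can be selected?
C(27,3) = 27!/(3!×24!) = 2925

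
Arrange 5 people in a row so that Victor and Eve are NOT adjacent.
Total - adjacent = 5! - (5-1)!×2 = 120 - 48 = 72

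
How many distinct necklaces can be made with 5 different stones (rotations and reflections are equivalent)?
(5-1)!/2 = 24/2 = 12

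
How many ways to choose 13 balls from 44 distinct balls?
C(44,13) = 44!/(13!×31!) = 51915526432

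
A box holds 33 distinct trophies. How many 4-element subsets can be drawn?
C(33,4) = 33!/(4!×29!) = 40920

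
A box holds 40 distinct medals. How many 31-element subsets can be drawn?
C(40,31) = 40!/(31!×9!) = 273438880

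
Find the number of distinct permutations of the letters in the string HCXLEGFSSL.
10! / (1! × 1! × 2! × 2! × 1! × 1! × 1! × 1!) = 907200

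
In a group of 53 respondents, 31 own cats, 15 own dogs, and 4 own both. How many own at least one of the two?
|A∪B| = |A| + |B| - |A∩B| = 31 + 15 - 4 = 42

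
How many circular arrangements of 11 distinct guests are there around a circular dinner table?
Circular: fix one position, arrange the rest. (11-1)! = 3628800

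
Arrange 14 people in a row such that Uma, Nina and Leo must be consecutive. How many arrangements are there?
Treat the 3 as one block: (14-3+1)! × 3! = 479001600 × 6 = 2874009600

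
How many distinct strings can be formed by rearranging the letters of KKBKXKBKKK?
10! / (2! × 1! × 7!) = 360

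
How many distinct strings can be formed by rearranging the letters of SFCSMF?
6! / (2! × 1! × 2! × 1!) = 180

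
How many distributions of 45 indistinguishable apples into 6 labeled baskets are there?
C(45+6-1, 6-1) = C(50, 5) = 2118760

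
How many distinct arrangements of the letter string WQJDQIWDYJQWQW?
14! / (1! × 2! × 4! × 1! × 4! × 2!) = 37837800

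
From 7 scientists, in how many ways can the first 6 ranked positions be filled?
P(7,6) = 7!/(7-6)! = 5040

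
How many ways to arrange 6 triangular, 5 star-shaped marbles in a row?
11! / (6! × 5!) = 462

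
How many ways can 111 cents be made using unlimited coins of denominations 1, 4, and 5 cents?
Coefficient of x^111 in 1/(1-x^1) · 1/(1-x^4) · 1/(1-x^5). Case on j = number of 5-cent coins (j = 0..22); remainder r = 111 - 5j is made from {1,4} in ⌊r/4⌋+1 ways. r = 111, 106, 101, 96, 91, 86, 81, 76, 71, 66, 61, 56, 51, 46, 41, 36, 31, 26, 21, 16, 11, 6, 1 → 28 + 27 + 26 + 25 + 23 + 22 + 21 + 20 + 18 + 17 + 16 + 15 + 13 + 12 + 11 + 10 + 8 + 7 + 6 + 5 + 3 + 2 + 1 = 336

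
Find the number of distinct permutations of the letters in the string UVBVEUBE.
8! / (2! × 2! × 2! × 2!) = 2520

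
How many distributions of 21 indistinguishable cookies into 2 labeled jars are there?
C(21+2-1, 2-1) = C(22, 1) = 22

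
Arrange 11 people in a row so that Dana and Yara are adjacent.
Treat as block: (11-1)! × 2! = 3628800 × 2 = 7257600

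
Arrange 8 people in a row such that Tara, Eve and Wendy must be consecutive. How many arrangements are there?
Treat the 3 as one block: (8-3+1)! × 3! = 720 × 6 = 4320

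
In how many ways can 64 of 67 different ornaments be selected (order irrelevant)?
C(67,64) = 67!/(64!×3!) = 47905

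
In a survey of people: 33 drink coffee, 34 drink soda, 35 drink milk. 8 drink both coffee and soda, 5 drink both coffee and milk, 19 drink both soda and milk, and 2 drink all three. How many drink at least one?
|A∪B∪C| = 33+34+35-8-5-19+2 = 72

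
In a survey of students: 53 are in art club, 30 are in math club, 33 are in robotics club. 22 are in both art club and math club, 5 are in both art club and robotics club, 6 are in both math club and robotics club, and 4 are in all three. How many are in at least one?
|A∪B∪C| = 53+30+33-22-5-6+4 = 87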